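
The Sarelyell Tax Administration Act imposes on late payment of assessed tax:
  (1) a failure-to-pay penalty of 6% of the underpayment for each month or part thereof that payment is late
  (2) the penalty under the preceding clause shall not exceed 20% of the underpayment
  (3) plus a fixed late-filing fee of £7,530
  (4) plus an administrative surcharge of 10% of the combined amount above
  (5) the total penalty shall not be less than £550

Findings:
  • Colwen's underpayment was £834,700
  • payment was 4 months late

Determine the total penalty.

Penalty: £191,917

Accrued rate: 6% × 4 = 24%, capped at 20% → 20%
Failure-to-pay penalty: 20% of £834,700 = £166,940
Penalty before surcharge: £166,940 + £7,530 = £174,470
Administrative surcharge: 10% of £174,470 = £17,447
Total penalty: £174,470 + £17,447 = £191,917
Minimum £550: £191,917 meets the minimum, no increase.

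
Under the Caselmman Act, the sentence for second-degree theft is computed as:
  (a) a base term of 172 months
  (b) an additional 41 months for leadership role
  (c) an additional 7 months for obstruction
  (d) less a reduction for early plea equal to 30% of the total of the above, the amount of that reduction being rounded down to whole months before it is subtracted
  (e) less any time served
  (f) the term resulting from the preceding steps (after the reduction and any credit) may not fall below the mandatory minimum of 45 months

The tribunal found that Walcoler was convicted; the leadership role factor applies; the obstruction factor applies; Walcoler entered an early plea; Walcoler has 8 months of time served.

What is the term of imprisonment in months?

Leadership role enhancement: +41 months
Obstruction enhancement: +7 months
Adjusted term: 172 months + 41 months + 7 months = 220 months
Early plea reduction: 30% of 220 months = 66 months (rounded down)
After reduction: 220 − 66 = 154 months
Less time served: 154 months − 8 months = 146 months
Minimum 45 months: 146 months meets the minimum, no increase.

146 months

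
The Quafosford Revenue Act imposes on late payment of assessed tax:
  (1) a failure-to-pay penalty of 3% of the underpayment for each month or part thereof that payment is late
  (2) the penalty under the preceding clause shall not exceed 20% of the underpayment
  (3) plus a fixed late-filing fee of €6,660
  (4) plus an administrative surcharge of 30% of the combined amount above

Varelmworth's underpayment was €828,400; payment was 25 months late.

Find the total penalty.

€224,042

Accrued rate: 3% × 25 = 75%, capped at 20% → 20%
Failure-to-pay penalty: 20% of €828,400 = €165,680
Penalty before surcharge: €165,680 + €6,660 = €172,340
Administrative surcharge: 30% of €172,340 = €51,702
Total penalty: €172,340 + €51,702 = €224,042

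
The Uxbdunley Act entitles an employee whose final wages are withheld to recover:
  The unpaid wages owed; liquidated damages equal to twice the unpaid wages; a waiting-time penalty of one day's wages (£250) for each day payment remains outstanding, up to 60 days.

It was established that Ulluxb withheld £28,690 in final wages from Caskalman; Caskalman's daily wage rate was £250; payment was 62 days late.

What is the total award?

£101,070

Doubled: 2 × £28,690 = £57,380
Penalty days: min(62, 60) = 60
Waiting-time penalty: 60 × £250 = £15,000
Total award: £28,690 + £57,380 + £15,000 = £101,070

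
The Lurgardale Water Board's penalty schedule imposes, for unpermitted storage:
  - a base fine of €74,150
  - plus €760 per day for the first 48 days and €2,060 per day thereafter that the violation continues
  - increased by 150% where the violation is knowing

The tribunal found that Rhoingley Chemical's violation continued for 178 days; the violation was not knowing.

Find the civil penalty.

€378,430

First 48 days: 48 × €760 = €36,480
Remaining days: (178 − 48) × €2,060 = €267,800
Per-day component: €36,480 + €267,800 = €304,280
Base plus per-day: €74,150 + €304,280 = €378,430
The violation was not knowing: no 150% increase.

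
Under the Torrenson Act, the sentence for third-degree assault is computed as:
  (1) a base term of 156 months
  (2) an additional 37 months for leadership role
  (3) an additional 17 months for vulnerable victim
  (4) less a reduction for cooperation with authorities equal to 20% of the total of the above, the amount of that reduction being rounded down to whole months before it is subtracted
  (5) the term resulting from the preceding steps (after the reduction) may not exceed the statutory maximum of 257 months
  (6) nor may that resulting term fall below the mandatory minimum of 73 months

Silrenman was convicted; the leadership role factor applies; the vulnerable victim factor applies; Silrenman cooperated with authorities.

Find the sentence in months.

Leadership role enhancement: +37 months
Vulnerable victim enhancement: +17 months
Adjusted term: 156 months + 37 months + 17 months = 210 months
Cooperation with authorities reduction: 20% of 210 months = 42 months (rounded down)
After reduction: 210 − 42 = 168 months
Cap at 257 months: 168 months is within the cap, no reduction.
Minimum 73 months: 168 months meets the minimum, no increase.

Sentence: 168 months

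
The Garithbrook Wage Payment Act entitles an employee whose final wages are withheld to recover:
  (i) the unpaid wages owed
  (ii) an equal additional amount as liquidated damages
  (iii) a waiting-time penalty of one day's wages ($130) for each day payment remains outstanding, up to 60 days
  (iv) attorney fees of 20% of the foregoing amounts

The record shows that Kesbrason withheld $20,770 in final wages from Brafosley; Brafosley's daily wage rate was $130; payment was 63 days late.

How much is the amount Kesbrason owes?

Liquidated damages (equal amount): $20,770
Penalty days: min(63, 60) = 60
Waiting-time penalty: 60 × $130 = $7,800
Subtotal: $20,770 + $20,770 + $7,800 = $49,340
Attorney fees: 20% of $49,340 = $9,868
Total award: $49,340 + $9,868 = $59,208

$59,208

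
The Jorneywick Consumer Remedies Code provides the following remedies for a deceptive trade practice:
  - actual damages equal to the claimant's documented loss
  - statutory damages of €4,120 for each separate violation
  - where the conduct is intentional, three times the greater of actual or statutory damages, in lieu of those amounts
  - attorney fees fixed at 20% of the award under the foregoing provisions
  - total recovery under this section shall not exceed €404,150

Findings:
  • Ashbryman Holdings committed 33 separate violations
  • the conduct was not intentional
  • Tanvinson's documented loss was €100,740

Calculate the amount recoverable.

€284,040

Statutory damages: 33 × €4,120 = €135,960
Conduct not intentional: the in-lieu enhancement does not apply.
Actual plus statutory damages: €100,740 + €135,960 = €236,700
Attorney fees: 20% of €236,700 = €47,340
Total before cap: €236,700 + €47,340 = €284,040
Cap at €404,150: €284,040 is within the cap, no reduction.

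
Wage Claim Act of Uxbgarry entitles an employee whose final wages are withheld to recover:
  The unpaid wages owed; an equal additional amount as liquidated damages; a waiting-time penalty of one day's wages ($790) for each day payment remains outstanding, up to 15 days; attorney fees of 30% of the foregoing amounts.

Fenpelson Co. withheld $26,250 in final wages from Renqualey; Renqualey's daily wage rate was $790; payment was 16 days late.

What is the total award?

Liquidated damages (equal amount): $26,250
Penalty days: min(16, 15) = 15
Waiting-time penalty: 15 × $790 = $11,850
Subtotal: $26,250 + $26,250 + $11,850 = $64,350
Attorney fees: 30% of $64,350 = $19,305
Total award: $64,350 + $19,305 = $83,655

$83,655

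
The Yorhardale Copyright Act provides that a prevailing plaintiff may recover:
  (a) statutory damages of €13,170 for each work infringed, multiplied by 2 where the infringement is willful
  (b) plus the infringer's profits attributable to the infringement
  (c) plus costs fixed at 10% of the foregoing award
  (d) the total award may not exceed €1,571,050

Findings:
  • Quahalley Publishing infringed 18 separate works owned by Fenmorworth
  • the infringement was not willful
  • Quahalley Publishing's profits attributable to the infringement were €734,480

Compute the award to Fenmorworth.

€1,068,694

Statutory damages: 18 × €13,170 = €237,060
Infringement not willful: no ×2 enhancement.
Combined award: €237,060 + €734,480 = €971,540
Costs: 10% of €971,540 = €97,154
Award plus costs: €971,540 + €97,154 = €1,068,694
Cap at €1,571,050: €1,068,694 is within the cap, no reduction.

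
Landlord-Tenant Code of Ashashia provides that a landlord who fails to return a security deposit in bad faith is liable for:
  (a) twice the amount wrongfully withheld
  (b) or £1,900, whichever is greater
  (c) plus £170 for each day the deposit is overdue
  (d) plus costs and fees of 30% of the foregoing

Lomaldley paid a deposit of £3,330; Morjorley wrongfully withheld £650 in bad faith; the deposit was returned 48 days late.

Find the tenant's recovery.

£13,078

Doubled: 2 × £650 = £1,300
Minimum £1,900: £1,300 is below the minimum → £1,900
Late-return penalty: 48 × £170 = £8,160
Damages plus late penalty: £1,900 + £8,160 = £10,060
Costs and fees: 30% of £10,060 = £3,018
Total recovery: £10,060 + £3,018 = £13,078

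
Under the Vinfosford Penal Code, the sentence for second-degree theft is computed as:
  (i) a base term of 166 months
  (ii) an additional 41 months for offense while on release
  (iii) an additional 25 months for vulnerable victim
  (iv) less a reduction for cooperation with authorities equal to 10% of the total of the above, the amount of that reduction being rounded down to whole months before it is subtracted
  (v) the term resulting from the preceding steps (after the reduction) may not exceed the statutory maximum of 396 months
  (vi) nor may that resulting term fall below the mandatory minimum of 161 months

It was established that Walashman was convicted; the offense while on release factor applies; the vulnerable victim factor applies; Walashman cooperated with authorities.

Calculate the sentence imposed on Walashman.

209 months

Offense while on release enhancement: +41 months
Vulnerable victim enhancement: +25 months
Adjusted term: 166 months + 41 months + 25 months = 232 months
Cooperation with authorities reduction: 10% of 232 months = 23 months (rounded down)
After reduction: 232 − 23 = 209 months
Cap at 396 months: 209 months is within the cap, no reduction.
Minimum 161 months: 209 months meets the minimum, no increase.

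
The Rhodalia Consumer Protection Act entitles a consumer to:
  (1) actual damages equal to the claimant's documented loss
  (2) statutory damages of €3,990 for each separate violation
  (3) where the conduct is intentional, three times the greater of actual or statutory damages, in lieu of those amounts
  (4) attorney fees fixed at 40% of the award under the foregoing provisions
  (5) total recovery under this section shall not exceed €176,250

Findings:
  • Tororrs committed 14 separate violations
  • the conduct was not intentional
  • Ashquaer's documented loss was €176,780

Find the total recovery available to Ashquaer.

Total recovery: €176,250

Statutory damages: 14 × €3,990 = €55,860
Conduct not intentional: the in-lieu enhancement does not apply.
Actual plus statutory damages: €176,780 + €55,860 = €232,640
Attorney fees: 40% of €232,640 = €93,056
Total before cap: €232,640 + €93,056 = €325,696
Cap at €176,250: €325,696 exceeds the cap → €176,250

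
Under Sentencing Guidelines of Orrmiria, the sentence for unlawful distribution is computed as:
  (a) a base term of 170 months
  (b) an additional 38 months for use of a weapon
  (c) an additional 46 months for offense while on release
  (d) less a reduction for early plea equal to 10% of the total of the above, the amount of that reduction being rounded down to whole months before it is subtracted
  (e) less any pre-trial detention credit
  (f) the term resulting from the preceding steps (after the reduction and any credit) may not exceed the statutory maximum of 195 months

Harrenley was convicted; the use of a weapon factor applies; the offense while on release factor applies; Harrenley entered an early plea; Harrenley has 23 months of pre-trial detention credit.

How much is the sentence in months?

195 months

Use of a weapon enhancement: +38 months
Offense while on release enhancement: +46 months
Adjusted term: 170 months + 38 months + 46 months = 254 months
Early plea reduction: 10% of 254 months = 25 months (rounded down)
After reduction: 254 − 25 = 229 months
Less pre-trial detention credit: 229 months − 23 months = 206 months
Cap at 195 months: 206 months exceeds the cap → 195 months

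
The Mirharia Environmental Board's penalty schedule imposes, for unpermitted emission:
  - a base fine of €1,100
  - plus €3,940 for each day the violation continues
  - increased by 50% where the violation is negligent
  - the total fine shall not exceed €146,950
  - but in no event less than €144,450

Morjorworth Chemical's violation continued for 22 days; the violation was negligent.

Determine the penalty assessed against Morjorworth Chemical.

€144,450

Per-day component: 22 × €3,940 = €86,680
Base plus per-day: €1,100 + €86,680 = €87,780
Enhancement: 50% of €87,780 = €43,890
Enhanced fine: €87,780 + €43,890 = €131,670
Cap at €146,950: €131,670 is within the cap, no reduction.
Minimum €144,450: €131,670 is below the minimum → €144,450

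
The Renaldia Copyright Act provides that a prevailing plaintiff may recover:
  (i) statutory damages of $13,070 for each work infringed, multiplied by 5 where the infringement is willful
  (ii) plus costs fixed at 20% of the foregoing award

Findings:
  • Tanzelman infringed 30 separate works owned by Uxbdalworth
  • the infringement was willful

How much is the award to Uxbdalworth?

Statutory damages: 30 × $13,070 = $392,100
Multiplied by 5: 5 × $392,100 = $1,960,500
Costs: 20% of $1,960,500 = $392,100
Award plus costs: $1,960,500 + $392,100 = $2,352,600

$2,352,600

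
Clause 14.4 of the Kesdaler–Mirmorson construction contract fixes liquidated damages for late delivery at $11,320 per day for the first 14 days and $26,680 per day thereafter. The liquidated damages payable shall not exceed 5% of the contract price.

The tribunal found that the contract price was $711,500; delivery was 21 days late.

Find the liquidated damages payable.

First 14 days: 14 × $11,320 = $158,480
Remaining days: (21 − 14) × $26,680 = $186,760
Accrued per-day damages: $158,480 + $186,760 = $345,240
Cap: 5% of $711,500 = $35,575
Cap at $35,575: $345,240 exceeds the cap → $35,575

$35,575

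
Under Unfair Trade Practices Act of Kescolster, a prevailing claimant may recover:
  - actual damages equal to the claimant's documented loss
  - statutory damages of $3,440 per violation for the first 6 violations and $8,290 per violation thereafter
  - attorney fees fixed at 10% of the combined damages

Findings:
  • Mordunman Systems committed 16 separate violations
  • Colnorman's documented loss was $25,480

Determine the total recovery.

First 6 violations: 6 × $3,440 = $20,640
Remaining violations: (16 − 6) × $8,290 = $82,900
Statutory damages: $20,640 + $82,900 = $103,540
Combined damages: $25,480 + $103,540 = $129,020
Attorney fees: 10% of $129,020 = $12,902
Total recovery: $129,020 + $12,902 = $141,922

$141,922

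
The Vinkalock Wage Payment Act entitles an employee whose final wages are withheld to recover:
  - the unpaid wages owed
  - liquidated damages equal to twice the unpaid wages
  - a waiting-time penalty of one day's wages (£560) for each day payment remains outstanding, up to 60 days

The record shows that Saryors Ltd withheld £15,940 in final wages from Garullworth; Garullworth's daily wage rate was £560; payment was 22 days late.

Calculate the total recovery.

Doubled: 2 × £15,940 = £31,880
Penalty days: min(22, 60) = 22
Waiting-time penalty: 22 × £560 = £12,320
Total award: £15,940 + £31,880 + £12,320 = £60,140

Total award: £60,140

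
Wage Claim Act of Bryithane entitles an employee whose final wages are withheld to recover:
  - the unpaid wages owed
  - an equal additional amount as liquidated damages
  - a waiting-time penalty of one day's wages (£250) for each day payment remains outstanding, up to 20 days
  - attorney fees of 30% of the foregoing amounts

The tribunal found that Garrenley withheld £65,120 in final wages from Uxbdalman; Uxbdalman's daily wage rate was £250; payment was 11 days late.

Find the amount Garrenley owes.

£172,887

Liquidated damages (equal amount): £65,120
Penalty days: min(11, 20) = 11
Waiting-time penalty: 11 × £250 = £2,750
Subtotal: £65,120 + £65,120 + £2,750 = £132,990
Attorney fees: 30% of £132,990 = £39,897
Total award: £132,990 + £39,897 = £172,887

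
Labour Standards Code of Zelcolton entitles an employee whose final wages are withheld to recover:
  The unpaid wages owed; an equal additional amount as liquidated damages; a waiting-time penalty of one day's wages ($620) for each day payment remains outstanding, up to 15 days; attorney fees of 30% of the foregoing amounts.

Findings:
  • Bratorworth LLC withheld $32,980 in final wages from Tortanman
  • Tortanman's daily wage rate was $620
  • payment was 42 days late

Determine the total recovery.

Liquidated damages (equal amount): $32,980
Penalty days: min(42, 15) = 15
Waiting-time penalty: 15 × $620 = $9,300
Subtotal: $32,980 + $32,980 + $9,300 = $75,260
Attorney fees: 30% of $75,260 = $22,578
Total award: $75,260 + $22,578 = $97,838

Total award: $97,838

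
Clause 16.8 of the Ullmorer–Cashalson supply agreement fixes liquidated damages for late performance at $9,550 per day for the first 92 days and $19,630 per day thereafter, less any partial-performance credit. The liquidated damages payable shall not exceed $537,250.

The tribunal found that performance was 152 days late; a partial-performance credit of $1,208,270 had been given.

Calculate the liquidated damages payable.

$537,250

First 92 days: 92 × $9,550 = $878,600
Remaining days: (152 − 92) × $19,630 = $1,177,800
Accrued per-day damages: $878,600 + $1,177,800 = $2,056,400
Less partial-performance credit: $2,056,400 − $1,208,270 = $848,130
Cap at $537,250: $848,130 exceeds the cap → $537,250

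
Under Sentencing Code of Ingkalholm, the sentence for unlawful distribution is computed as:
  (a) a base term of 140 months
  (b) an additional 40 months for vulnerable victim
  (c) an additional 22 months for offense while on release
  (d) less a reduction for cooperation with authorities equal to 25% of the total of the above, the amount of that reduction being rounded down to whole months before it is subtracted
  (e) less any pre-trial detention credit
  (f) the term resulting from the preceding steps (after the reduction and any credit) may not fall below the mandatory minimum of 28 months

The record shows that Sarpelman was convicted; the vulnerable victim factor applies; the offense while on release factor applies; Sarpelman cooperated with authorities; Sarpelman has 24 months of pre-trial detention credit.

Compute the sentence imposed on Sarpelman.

128 months

Vulnerable victim enhancement: +40 months
Offense while on release enhancement: +22 months
Adjusted term: 140 months + 40 months + 22 months = 202 months
Cooperation with authorities reduction: 25% of 202 months = 50 months (rounded down)
After reduction: 202 − 50 = 152 months
Less pre-trial detention credit: 152 months − 24 months = 128 months
Minimum 28 months: 128 months meets the minimum, no increase.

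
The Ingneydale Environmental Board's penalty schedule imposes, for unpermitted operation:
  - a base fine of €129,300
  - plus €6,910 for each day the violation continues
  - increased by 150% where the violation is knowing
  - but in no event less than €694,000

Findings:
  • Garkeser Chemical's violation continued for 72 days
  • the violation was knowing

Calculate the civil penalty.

€1,567,050

Per-day component: 72 × €6,910 = €497,520
Base plus per-day: €129,300 + €497,520 = €626,820
Enhancement: 150% of €626,820 = €940,230
Enhanced fine: €626,820 + €940,230 = €1,567,050
Minimum €694,000: €1,567,050 meets the minimum, no increase.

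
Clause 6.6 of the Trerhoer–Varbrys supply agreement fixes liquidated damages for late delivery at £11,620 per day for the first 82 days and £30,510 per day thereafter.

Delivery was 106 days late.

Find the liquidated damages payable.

£1,685,080

First 82 days: 82 × £11,620 = £952,840
Remaining days: (106 − 82) × £30,510 = £732,240
Accrued per-day damages: £952,840 + £732,240 = £1,685,080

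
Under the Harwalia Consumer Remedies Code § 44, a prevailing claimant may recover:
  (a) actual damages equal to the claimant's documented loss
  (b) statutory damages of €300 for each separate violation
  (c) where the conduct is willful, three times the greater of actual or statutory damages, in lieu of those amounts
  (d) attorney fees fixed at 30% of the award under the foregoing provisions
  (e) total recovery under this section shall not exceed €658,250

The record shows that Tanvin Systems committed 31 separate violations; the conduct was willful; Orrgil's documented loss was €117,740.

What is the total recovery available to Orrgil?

€459,186

Statutory damages: 31 × €300 = €9,300
Greater of actual damages (€117,740) or statutory damages (€9,300): €117,740
Trebled: 3 × €117,740 = €353,220
Attorney fees: 30% of €353,220 = €105,966
Total before cap: €353,220 + €105,966 = €459,186
Cap at €658,250: €459,186 is within the cap, no reduction.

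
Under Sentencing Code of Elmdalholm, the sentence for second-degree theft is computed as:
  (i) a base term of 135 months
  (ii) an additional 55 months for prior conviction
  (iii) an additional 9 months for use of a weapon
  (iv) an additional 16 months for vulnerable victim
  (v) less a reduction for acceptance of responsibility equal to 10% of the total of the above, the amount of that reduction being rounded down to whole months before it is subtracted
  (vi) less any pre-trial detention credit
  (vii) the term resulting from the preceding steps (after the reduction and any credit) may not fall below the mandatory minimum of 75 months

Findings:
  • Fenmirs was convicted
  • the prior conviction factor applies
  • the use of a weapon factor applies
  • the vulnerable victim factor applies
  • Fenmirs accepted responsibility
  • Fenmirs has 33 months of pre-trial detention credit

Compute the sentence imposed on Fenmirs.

Prior conviction enhancement: +55 months
Use of a weapon enhancement: +9 months
Vulnerable victim enhancement: +16 months
Adjusted term: 135 months + 55 months + 9 months + 16 months = 215 months
Acceptance of responsibility reduction: 10% of 215 months = 21 months (rounded down)
After reduction: 215 − 21 = 194 months
Less pre-trial detention credit: 194 months − 33 months = 161 months
Minimum 75 months: 161 months meets the minimum, no increase.

161 months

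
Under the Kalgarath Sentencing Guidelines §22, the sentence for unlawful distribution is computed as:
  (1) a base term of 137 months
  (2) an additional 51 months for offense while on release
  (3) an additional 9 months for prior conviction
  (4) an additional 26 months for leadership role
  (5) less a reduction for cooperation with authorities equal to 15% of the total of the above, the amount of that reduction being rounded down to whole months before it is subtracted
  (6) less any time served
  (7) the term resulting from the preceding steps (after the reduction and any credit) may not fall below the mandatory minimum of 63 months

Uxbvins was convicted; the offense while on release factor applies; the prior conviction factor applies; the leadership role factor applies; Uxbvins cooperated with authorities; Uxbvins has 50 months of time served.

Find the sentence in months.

140 months

Offense while on release enhancement: +51 months
Prior conviction enhancement: +9 months
Leadership role enhancement: +26 months
Adjusted term: 137 months + 51 months + 9 months + 26 months = 223 months
Cooperation with authorities reduction: 15% of 223 months = 33 months (rounded down)
After reduction: 223 − 33 = 190 months
Less time served: 190 months − 50 months = 140 months
Minimum 63 months: 140 months meets the minimum, no increase.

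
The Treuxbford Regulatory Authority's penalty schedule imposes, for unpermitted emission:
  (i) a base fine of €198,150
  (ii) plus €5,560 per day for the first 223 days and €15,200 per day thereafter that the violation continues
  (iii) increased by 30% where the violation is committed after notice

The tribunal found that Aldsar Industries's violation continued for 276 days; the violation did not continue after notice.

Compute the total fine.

€2,243,630

First 223 days: 223 × €5,560 = €1,239,880
Remaining days: (276 − 223) × €15,200 = €805,600
Per-day component: €1,239,880 + €805,600 = €2,045,480
Base plus per-day: €198,150 + €2,045,480 = €2,243,630
The violation did not continue after notice: no 30% increase.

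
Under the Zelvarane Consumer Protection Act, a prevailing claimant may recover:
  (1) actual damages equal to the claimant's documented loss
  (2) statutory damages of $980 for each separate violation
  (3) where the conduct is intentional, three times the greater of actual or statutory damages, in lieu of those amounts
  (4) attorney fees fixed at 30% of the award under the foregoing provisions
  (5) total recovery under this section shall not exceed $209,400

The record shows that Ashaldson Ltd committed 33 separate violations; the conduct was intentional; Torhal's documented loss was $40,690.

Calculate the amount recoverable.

Statutory damages: 33 × $980 = $32,340
Greater of actual damages ($40,690) or statutory damages ($32,340): $40,690
Trebled: 3 × $40,690 = $122,070
Attorney fees: 30% of $122,070 = $36,621
Total before cap: $122,070 + $36,621 = $158,691
Cap at $209,400: $158,691 is within the cap, no reduction.

Total recovery: $158,691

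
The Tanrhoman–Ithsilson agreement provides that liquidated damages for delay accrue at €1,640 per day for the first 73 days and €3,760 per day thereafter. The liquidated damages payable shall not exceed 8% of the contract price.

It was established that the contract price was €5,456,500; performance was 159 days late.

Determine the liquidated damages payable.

First 73 days: 73 × €1,640 = €119,720
Remaining days: (159 − 73) × €3,760 = €323,360
Accrued per-day damages: €119,720 + €323,360 = €443,080
Cap: 8% of €5,456,500 = €436,520
Cap at €436,520: €443,080 exceeds the cap → €436,520

€436,520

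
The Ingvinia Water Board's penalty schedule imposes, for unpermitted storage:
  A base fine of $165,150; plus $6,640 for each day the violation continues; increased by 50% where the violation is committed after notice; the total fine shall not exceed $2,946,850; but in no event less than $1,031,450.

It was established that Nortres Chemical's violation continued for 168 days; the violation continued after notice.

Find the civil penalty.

Per-day component: 168 × $6,640 = $1,115,520
Base plus per-day: $165,150 + $1,115,520 = $1,280,670
Enhancement: 50% of $1,280,670 = $640,335
Enhanced fine: $1,280,670 + $640,335 = $1,921,005
Cap at $2,946,850: $1,921,005 is within the cap, no reduction.
Minimum $1,031,450: $1,921,005 meets the minimum, no increase.

$1,921,005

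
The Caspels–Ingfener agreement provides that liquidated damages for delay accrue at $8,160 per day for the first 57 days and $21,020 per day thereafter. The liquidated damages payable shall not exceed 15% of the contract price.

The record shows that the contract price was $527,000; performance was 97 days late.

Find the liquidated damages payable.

$79,050

First 57 days: 57 × $8,160 = $465,120
Remaining days: (97 − 57) × $21,020 = $840,800
Accrued per-day damages: $465,120 + $840,800 = $1,305,920
Cap: 15% of $527,000 = $79,050
Cap at $79,050: $1,305,920 exceeds the cap → $79,050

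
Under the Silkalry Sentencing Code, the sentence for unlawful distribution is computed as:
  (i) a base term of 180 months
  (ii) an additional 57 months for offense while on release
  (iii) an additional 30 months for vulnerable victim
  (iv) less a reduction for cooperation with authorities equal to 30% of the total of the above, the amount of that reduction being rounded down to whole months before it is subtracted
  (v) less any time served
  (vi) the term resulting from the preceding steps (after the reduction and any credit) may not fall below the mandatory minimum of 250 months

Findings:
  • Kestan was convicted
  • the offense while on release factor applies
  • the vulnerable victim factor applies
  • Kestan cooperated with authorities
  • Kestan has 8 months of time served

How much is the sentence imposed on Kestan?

Offense while on release enhancement: +57 months
Vulnerable victim enhancement: +30 months
Adjusted term: 180 months + 57 months + 30 months = 267 months
Cooperation with authorities reduction: 30% of 267 months = 80 months (rounded down)
After reduction: 267 − 80 = 187 months
Less time served: 187 months − 8 months = 179 months
Minimum 250 months: 179 months is below the minimum → 250 months

250 months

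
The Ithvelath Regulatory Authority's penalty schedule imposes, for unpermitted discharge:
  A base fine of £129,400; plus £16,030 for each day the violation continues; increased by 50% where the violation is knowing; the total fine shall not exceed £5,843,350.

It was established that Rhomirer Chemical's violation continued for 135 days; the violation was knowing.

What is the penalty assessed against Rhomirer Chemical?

Per-day component: 135 × £16,030 = £2,164,050
Base plus per-day: £129,400 + £2,164,050 = £2,293,450
Enhancement: 50% of £2,293,450 = £1,146,725
Enhanced fine: £2,293,450 + £1,146,725 = £3,440,175
Cap at £5,843,350: £3,440,175 is within the cap, no reduction.

£3,440,175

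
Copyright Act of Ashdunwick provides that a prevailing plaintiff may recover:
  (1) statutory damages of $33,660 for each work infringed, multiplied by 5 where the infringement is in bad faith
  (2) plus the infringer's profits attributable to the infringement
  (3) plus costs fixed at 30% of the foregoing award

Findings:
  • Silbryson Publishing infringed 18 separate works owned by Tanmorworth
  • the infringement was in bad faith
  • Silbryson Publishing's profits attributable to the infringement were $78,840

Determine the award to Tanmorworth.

$4,040,712

Statutory damages: 18 × $33,660 = $605,880
Multiplied by 5: 5 × $605,880 = $3,029,400
Combined award: $3,029,400 + $78,840 = $3,108,240
Costs: 30% of $3,108,240 = $932,472
Award plus costs: $3,108,240 + $932,472 = $4,040,712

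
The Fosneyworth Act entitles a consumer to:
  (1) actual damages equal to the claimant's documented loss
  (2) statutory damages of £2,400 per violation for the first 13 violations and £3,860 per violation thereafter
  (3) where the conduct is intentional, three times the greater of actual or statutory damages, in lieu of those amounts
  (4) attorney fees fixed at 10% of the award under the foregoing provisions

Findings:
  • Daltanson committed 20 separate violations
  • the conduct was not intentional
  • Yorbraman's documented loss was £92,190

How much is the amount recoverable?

First 13 violations: 13 × £2,400 = £31,200
Remaining violations: (20 − 13) × £3,860 = £27,020
Statutory damages: £31,200 + £27,020 = £58,220
Conduct not intentional: the in-lieu enhancement does not apply.
Actual plus statutory damages: £92,190 + £58,220 = £150,410
Attorney fees: 10% of £150,410 = £15,041
Total recovery: £150,410 + £15,041 = £165,451

£165,451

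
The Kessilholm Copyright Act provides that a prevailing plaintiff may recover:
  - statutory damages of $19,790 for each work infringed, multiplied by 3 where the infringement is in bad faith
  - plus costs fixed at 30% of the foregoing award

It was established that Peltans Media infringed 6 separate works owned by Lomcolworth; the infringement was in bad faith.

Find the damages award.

Statutory damages: 6 × $19,790 = $118,740
Trebled: 3 × $118,740 = $356,220
Costs: 30% of $356,220 = $106,866
Award plus costs: $356,220 + $106,866 = $463,086

$463,086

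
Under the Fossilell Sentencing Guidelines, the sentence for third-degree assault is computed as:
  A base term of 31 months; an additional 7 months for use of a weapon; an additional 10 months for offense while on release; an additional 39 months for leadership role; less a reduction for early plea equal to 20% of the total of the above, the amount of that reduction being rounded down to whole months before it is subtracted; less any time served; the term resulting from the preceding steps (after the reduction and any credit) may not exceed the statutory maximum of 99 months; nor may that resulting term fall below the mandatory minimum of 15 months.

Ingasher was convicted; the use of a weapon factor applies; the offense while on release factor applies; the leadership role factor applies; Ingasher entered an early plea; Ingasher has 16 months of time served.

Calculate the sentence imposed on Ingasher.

Use of a weapon enhancement: +7 months
Offense while on release enhancement: +10 months
Leadership role enhancement: +39 months
Adjusted term: 31 months + 7 months + 10 months + 39 months = 87 months
Early plea reduction: 20% of 87 months = 17 months (rounded down)
After reduction: 87 − 17 = 70 months
Less time served: 70 months − 16 months = 54 months
Cap at 99 months: 54 months is within the cap, no reduction.
Minimum 15 months: 54 months meets the minimum, no increase.

54 months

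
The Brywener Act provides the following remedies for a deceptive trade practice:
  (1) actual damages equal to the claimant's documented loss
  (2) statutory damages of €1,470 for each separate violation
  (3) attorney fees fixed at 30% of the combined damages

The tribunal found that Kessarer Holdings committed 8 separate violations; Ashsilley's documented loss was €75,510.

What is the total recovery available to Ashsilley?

Statutory damages: 8 × €1,470 = €11,760
Combined damages: €75,510 + €11,760 = €87,270
Attorney fees: 30% of €87,270 = €26,181
Total recovery: €87,270 + €26,181 = €113,451

€113,451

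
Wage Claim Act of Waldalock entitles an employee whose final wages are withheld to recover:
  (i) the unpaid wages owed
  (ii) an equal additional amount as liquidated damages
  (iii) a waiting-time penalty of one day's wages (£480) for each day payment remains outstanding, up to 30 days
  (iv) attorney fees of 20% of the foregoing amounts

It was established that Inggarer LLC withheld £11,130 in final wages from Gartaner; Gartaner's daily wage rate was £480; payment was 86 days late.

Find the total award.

Liquidated damages (equal amount): £11,130
Penalty days: min(86, 30) = 30
Waiting-time penalty: 30 × £480 = £14,400
Subtotal: £11,130 + £11,130 + £14,400 = £36,660
Attorney fees: 20% of £36,660 = £7,332
Total award: £36,660 + £7,332 = £43,992

£43,992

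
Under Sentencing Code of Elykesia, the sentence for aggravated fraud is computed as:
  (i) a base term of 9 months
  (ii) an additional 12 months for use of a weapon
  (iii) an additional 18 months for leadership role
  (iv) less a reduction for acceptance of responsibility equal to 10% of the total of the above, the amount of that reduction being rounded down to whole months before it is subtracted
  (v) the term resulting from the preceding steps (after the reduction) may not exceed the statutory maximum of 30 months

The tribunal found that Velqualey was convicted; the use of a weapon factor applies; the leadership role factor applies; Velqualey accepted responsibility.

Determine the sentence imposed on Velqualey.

Use of a weapon enhancement: +12 months
Leadership role enhancement: +18 months
Adjusted term: 9 months + 12 months + 18 months = 39 months
Acceptance of responsibility reduction: 10% of 39 months = 3 months (rounded down)
After reduction: 39 − 3 = 36 months
Cap at 30 months: 36 months exceeds the cap → 30 months

30 months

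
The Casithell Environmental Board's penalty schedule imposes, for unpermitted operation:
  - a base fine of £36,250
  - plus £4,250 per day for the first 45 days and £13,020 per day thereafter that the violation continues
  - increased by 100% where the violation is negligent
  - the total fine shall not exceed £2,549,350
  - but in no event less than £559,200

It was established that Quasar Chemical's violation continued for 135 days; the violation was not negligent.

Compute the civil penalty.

First 45 days: 45 × £4,250 = £191,250
Remaining days: (135 − 45) × £13,020 = £1,171,800
Per-day component: £191,250 + £1,171,800 = £1,363,050
Base plus per-day: £36,250 + £1,363,050 = £1,399,300
The violation was not negligent: no 100% increase.
Cap at £2,549,350: £1,399,300 is within the cap, no reduction.
Minimum £559,200: £1,399,300 meets the minimum, no increase.

£1,399,300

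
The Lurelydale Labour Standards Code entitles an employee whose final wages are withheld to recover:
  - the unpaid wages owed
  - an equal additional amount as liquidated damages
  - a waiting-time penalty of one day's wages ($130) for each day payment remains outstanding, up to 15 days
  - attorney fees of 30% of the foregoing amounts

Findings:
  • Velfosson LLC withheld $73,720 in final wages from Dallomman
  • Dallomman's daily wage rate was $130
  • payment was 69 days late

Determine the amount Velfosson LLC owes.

Liquidated damages (equal amount): $73,720
Penalty days: min(69, 15) = 15
Waiting-time penalty: 15 × $130 = $1,950
Subtotal: $73,720 + $73,720 + $1,950 = $149,390
Attorney fees: 30% of $149,390 = $44,817
Total award: $149,390 + $44,817 = $194,207

$194,207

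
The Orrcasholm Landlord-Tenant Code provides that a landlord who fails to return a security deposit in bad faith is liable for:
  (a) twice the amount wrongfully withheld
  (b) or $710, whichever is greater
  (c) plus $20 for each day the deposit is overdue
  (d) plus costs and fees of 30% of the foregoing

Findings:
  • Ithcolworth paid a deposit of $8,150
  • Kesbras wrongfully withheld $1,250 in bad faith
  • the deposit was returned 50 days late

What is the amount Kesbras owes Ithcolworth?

$4,550

Doubled: 2 × $1,250 = $2,500
Minimum $710: $2,500 meets the minimum, no increase.
Late-return penalty: 50 × $20 = $1,000
Damages plus late penalty: $2,500 + $1,000 = $3,500
Costs and fees: 30% of $3,500 = $1,050
Total recovery: $3,500 + $1,050 = $4,550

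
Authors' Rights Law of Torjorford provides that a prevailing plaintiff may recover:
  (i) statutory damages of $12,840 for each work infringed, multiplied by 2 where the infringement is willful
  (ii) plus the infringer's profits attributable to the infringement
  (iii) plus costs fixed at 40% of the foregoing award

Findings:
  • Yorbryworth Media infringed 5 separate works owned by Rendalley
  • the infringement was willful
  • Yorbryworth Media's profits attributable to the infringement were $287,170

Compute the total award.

$581,798

Statutory damages: 5 × $12,840 = $64,200
Doubled: 2 × $64,200 = $128,400
Combined award: $128,400 + $287,170 = $415,570
Costs: 40% of $415,570 = $166,228
Award plus costs: $415,570 + $166,228 = $581,798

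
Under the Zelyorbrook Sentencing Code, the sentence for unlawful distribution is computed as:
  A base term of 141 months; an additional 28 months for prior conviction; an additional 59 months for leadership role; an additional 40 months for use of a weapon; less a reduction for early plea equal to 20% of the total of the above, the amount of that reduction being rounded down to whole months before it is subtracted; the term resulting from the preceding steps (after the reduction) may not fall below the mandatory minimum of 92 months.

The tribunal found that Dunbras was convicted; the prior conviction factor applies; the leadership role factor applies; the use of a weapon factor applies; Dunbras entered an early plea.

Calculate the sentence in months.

Prior conviction enhancement: +28 months
Leadership role enhancement: +59 months
Use of a weapon enhancement: +40 months
Adjusted term: 141 months + 28 months + 59 months + 40 months = 268 months
Early plea reduction: 20% of 268 months = 53 months (rounded down)
After reduction: 268 − 53 = 215 months
Minimum 92 months: 215 months meets the minimum, no increase.

215 months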